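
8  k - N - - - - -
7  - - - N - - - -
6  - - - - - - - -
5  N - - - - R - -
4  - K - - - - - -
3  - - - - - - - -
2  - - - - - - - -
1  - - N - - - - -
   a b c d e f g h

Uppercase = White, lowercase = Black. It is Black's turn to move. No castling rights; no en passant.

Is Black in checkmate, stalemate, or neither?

stalemate

Black to move; black king on a8.
In check: no.
King squares — a7: attacked by Nc8; b7: attacked by Na5; b8: attacked by Nd7.
Legal moves for Black: none.
Not in check and no legal moves → stalemate.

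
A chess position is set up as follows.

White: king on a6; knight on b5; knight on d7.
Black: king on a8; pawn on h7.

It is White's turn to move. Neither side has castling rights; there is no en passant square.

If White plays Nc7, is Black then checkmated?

After Nc7: black king on a8; in check: yes, from the white knight on c7.
King squares — a7: attacked by Ka6; b7: attacked by Ka6; b8: attacked by Nd7.
Black has no legal moves → checkmate.

yes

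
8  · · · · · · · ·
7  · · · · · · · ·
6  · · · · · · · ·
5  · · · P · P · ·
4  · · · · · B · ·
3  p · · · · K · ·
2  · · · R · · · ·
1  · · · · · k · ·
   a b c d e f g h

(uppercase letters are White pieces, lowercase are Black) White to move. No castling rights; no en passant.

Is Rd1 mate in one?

yes

After Rd1: black king on f1; in check: yes, from the white rook on d1.
King squares — e1: attacked by Rd1; g1: attacked by Rd1; e2: attacked by Kf3; f2: attacked by Kf3; g2: attacked by Kf3.
Black has no legal moves → checkmate.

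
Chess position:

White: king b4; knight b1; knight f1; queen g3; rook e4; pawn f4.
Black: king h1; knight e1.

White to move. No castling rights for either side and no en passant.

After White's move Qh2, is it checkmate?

yes

After Qh2: black king on h1; in check: yes, from the white queen on h2.
King squares — g1: attacked by Qh2; g2: attacked by Qh2; h2: attacked by Nf1.
Black has no legal moves → checkmate.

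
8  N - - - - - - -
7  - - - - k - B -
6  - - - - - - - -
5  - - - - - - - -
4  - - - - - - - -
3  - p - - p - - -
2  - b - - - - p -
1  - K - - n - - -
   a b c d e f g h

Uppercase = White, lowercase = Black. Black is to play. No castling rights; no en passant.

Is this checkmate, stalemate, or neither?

neither

Black to move; black king on e7.
In check: no.
Legal moves for Black include: Ke8, Kd8, Kf7, Kd7, Ke6, Kd6, Bxg7, Bf6, Be5, Bd4, Bc3, Ba3, Bc1, Ba1, Nf3, Nd3, Nc2, e2, ... (list truncated; more exist).
Black has legal moves and is not in check → neither.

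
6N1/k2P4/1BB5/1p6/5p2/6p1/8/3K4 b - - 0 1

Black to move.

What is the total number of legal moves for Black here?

3

Black to move; king on a7.
In check: yes, from the white bishop on b6.
Legal moves: Kb8, Kxb6, Ka6.
Count: 3.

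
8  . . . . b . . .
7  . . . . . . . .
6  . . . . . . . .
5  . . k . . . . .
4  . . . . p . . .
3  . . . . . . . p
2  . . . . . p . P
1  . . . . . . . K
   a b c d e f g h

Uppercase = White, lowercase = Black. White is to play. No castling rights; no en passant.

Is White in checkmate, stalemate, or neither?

White to move; white king on h1.
In check: no.
King squares — g1: attacked by Pf2; g2: attacked by Ph3; h2: own pawn.
Legal moves for White: none.
Not in check and no legal moves → stalemate.

stalemate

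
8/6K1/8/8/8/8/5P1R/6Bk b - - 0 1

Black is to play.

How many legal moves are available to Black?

Black to move; king on h1.
In check: yes, from the white rook on h2.
Legal moves: Kxg1.
Count: 1.

1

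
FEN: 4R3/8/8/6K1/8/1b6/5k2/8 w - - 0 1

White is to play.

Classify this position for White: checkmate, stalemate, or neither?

neither

White to move; white king on g5.
In check: no.
Legal moves for White include: Rh8, Rg8, Rf8+, Rd8, Rc8, Rb8, Ra8, Re7, Re6, Re5, Re4, Re3, Re2+, Re1, Kh6, Kg6, Kf6, Kh5, ... (list truncated; more exist).
White has legal moves and is not in check → neither.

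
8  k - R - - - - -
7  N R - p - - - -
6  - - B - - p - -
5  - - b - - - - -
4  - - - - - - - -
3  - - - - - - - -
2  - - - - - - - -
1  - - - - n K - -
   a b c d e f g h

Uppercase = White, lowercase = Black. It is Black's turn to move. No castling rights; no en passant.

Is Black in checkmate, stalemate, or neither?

Black to move; black king on a8.
In check: yes, from the white rook on c8.
King squares — a7: attacked by Rb7; b7: attacked by Bc6; b8: attacked by Rb7.
Legal moves for Black: none.
In check with no legal moves → checkmate.

checkmate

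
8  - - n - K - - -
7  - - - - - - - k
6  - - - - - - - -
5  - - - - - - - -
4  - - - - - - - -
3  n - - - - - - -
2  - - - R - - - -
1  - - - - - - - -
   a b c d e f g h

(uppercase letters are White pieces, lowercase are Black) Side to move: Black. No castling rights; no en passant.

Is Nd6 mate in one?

no

After Nd6: white king on e8; in check: yes, from the black knight on d6.
White has 5 legal replies: Kf8, Kd8, Ke7, Kd7, Rxd6.
In check but a legal move exists → not checkmate.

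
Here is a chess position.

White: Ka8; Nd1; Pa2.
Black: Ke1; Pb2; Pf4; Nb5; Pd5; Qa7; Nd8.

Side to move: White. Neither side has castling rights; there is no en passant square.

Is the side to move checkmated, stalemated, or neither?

checkmate

White to move; white king on a8.
In check: yes, from the black queen on a7.
King squares — a7: attacked by Nb5; b7: attacked by Qa7; b8: attacked by Qa7.
Legal moves for White: none.
In check with no legal moves → checkmate.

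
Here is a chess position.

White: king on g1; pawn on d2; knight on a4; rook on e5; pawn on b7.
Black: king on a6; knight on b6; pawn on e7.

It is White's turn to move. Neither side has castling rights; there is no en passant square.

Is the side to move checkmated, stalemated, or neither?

White to move; white king on g1.
In check: no.
Legal moves for White include: Rxe7, Re6, Rh5, Rg5, Rf5, Rd5, Rc5, Rb5, Ra5+, Re4, Re3, Re2, Re1, Nxb6, Nc5+, Nc3, Nb2, Kh2, ... (list truncated; more exist).
White has legal moves and is not in check → neither.

neither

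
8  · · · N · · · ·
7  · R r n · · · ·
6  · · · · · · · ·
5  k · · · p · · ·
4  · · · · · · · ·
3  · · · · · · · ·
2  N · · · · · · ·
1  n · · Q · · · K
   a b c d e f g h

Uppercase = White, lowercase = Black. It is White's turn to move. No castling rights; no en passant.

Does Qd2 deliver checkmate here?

After Qd2: black king on a5; in check: yes, from the white queen on d2.
Black has 3 legal replies: Ka6, Ka4, Rc3.
In check but a legal move exists → not checkmate.

no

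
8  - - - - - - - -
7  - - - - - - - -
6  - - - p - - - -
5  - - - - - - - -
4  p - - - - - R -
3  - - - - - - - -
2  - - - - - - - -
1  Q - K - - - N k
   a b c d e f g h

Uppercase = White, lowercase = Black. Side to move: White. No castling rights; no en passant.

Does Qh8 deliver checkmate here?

After Qh8: black king on h1; in check: yes, from the white queen on h8.
King squares — g1: attacked by Rg4; g2: attacked by Rg4; h2: attacked by Qh8.
Black has no legal moves → checkmate.

yes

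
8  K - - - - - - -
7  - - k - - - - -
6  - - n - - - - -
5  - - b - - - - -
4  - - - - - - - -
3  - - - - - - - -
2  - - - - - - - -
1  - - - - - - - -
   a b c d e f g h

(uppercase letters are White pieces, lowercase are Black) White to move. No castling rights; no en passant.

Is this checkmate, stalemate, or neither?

White to move; white king on a8.
In check: no.
King squares — a7: attacked by Bc5; b7: attacked by Kc7; b8: attacked by Nc6.
Legal moves for White: none.
Not in check and no legal moves → stalemate.

stalemate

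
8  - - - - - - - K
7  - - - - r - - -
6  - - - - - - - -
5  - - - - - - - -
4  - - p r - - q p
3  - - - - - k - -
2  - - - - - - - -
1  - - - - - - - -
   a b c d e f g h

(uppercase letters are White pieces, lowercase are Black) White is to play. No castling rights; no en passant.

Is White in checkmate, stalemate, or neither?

stalemate

White to move; white king on h8.
In check: no.
King squares — g7: attacked by Qg4; h7: attacked by Re7; g8: attacked by Qg4.
Legal moves for White: none.
Not in check and no legal moves → stalemate.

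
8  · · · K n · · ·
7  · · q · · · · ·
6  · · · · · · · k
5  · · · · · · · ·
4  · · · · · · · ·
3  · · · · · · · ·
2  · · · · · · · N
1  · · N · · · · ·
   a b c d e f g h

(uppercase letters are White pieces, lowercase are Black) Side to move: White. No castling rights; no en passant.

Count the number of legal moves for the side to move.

1

White to move; king on d8.
In check: yes, from the black queen on c7.
Legal moves: Kxe8.
Count: 1.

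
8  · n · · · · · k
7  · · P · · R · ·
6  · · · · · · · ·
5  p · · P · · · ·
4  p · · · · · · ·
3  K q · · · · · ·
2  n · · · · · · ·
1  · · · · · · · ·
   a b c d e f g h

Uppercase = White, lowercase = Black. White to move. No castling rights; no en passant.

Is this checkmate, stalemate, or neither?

checkmate

White to move; white king on a3.
In check: yes, from the black queen on b3.
King squares — a2: attacked by Qb3; b2: attacked by Qb3; b3: attacked by Pa4; a4: attacked by Qb3; b4: attacked by Na2.
Legal moves for White: none.
In check with no legal moves → checkmate.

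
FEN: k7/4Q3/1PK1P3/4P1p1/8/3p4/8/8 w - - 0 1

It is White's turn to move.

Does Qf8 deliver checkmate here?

After Qf8: black king on a8; in check: yes, from the white queen on f8.
King squares — a7: attacked by Pb6; b7: attacked by Kc6; b8: attacked by Qf8.
Black has no legal moves → checkmate.

yes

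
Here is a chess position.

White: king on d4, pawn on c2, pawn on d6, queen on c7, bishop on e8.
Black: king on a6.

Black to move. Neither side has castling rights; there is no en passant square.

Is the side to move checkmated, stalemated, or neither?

stalemate

Black to move; black king on a6.
In check: no.
King squares — a5: attacked by Qc7; b5: attacked by Be8; b6: attacked by Qc7; a7: attacked by Qc7; b7: attacked by Qc7.
Legal moves for Black: none.
Not in check and no legal moves → stalemate.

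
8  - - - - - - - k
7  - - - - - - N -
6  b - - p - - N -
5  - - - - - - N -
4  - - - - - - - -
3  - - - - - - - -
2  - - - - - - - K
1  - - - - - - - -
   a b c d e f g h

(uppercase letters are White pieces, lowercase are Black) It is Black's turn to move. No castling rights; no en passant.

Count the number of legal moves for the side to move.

Black to move; king on h8.
In check: yes, from the white knight on g6.
Legal moves: Kg8, Kxg7.
Count: 2.

2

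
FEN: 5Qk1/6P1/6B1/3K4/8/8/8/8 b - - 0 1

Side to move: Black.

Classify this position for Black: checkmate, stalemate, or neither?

checkmate

Black to move; black king on g8.
In check: yes, from the white queen on f8.
King squares — f7: attacked by Bg6; g7: attacked by Qf8; h7: attacked by Bg6; f8: attacked by Pg7; h8: attacked by Pg7.
Legal moves for Black: none.
In check with no legal moves → checkmate.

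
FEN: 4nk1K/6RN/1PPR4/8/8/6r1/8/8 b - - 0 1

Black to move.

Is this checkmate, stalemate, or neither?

checkmate

Black to move; black king on f8.
In check: yes, from the white knight on h7.
King squares — e7: attacked by Rg7; f7: attacked by Rg7; g7: attacked by Kh8; e8: own knight; g8: attacked by Rg7.
Legal moves for Black: none.
In check with no legal moves → checkmate.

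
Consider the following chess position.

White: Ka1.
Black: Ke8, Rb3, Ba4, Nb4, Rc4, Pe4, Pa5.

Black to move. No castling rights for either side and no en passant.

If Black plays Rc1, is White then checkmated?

yes

After Rc1: white king on a1; in check: yes, from the black rook on c1.
King squares — b1: attacked by Rc1; a2: attacked by Nb4; b2: attacked by Rb3.
White has no legal moves → checkmate.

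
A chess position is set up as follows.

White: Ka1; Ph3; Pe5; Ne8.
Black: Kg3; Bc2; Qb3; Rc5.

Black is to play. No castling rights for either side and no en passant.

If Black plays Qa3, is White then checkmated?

After Qa3: white king on a1; in check: yes, from the black queen on a3.
King squares — b1: attacked by Bc2; a2: attacked by Qa3; b2: attacked by Qa3.
White has no legal moves → checkmate.

yes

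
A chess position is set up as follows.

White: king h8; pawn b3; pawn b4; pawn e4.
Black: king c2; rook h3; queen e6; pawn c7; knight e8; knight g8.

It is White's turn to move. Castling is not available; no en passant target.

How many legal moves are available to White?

0

White to move; king on h8.
In check: yes, from the black rook on h3.
Legal moves: none.
Count: 0.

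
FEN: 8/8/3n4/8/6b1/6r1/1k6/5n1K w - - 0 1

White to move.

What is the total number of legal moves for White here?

0

White to move; king on h1.
In check: no.
Legal moves: none.
Count: 0.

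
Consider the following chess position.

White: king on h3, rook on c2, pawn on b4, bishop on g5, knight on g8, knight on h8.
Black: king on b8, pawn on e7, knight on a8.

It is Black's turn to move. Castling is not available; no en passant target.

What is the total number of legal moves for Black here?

Black to move; king on b8.
In check: no.
Legal moves: Kb7, Ka7, Nc7, Nb6, e6, e5.
Count: 6.

6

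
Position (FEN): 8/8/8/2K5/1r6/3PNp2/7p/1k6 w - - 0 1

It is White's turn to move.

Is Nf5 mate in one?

After Nf5: black king on b1; in check: no.
Black is not in check, so this cannot be checkmate.

no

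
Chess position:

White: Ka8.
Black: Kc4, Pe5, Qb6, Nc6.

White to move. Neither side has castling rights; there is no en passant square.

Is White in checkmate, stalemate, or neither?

White to move; white king on a8.
In check: no.
King squares — a7: attacked by Qb6; b7: attacked by Qb6; b8: attacked by Qb6.
Legal moves for White: none.
Not in check and no legal moves → stalemate.

stalemate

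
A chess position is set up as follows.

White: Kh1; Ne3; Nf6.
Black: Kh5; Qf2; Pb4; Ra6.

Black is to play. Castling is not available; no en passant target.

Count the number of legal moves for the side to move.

Black to move; king on h5.
In check: yes, from the white knight on f6.
Legal moves: Kh6, Kg6, Kg5, Kh4, Rxf6, Qxf6.
Count: 6.

6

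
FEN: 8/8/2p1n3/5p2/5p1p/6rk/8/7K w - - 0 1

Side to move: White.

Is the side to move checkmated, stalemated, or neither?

White to move; white king on h1.
In check: no.
King squares — g1: attacked by Rg3; g2: attacked by Rg3; h2: attacked by Kh3.
Legal moves for White: none.
Not in check and no legal moves → stalemate.

stalemate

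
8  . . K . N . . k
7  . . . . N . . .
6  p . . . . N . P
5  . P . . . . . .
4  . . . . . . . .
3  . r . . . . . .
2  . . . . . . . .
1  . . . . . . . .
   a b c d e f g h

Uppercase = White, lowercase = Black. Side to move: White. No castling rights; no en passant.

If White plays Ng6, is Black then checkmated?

After Ng6: black king on h8; in check: yes, from the white knight on g6.
King squares — g7: attacked by Ph6; h7: attacked by Nf6; g8: attacked by Nf6.
Black has no legal moves → checkmate.

yes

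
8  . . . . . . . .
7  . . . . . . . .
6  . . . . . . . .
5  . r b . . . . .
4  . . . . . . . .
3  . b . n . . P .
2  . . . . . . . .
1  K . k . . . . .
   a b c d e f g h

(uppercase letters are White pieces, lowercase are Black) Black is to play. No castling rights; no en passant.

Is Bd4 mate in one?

yes

After Bd4: white king on a1; in check: yes, from the black bishop on d4.
King squares — b1: attacked by Kc1; a2: attacked by Bb3; b2: attacked by Kc1.
White has no legal moves → checkmate.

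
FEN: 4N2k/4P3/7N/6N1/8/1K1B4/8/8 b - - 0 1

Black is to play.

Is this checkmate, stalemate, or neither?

stalemate

Black to move; black king on h8.
In check: no.
King squares — g7: attacked by Ne8; h7: attacked by Bd3; g8: attacked by Nh6.
Legal moves for Black: none.
Not in check and no legal moves → stalemate.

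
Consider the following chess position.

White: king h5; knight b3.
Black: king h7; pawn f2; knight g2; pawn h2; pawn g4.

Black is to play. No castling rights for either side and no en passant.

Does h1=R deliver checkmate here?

After h1=R: white king on h5; in check: yes, from the black rook on h1.
White has 2 legal replies: Kg5, Kxg4.
In check but a legal move exists → not checkmate.

no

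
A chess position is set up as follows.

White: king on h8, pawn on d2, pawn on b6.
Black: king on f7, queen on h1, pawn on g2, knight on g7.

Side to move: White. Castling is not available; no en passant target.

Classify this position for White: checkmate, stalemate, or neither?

checkmate

White to move; white king on h8.
In check: yes, from the black queen on h1.
King squares — g7: attacked by Kf7; h7: attacked by Qh1; g8: attacked by Kf7.
Legal moves for White: none.
In check with no legal moves → checkmate.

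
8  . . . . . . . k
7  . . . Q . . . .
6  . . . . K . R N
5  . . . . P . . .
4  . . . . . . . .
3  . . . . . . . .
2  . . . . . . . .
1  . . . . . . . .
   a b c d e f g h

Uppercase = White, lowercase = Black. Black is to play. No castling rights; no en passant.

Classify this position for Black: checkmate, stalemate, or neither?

Black to move; black king on h8.
In check: no.
King squares — g7: attacked by Rg6; h7: attacked by Qd7; g8: attacked by Rg6.
Legal moves for Black: none.
Not in check and no legal moves → stalemate.

stalemate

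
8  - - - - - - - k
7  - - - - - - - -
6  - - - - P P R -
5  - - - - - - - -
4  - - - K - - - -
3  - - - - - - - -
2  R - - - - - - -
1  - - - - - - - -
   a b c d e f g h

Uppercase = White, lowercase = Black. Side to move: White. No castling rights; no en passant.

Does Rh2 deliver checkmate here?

yes

After Rh2: black king on h8; in check: yes, from the white rook on h2.
King squares — g7: attacked by Pf6; h7: attacked by Rh2; g8: attacked by Rg6.
Black has no legal moves → checkmate.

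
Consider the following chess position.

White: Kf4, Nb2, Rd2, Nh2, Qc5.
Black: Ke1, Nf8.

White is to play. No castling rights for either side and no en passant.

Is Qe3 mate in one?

yes

After Qe3: black king on e1; in check: yes, from the white queen on e3.
King squares — d1: attacked by Nb2; f1: attacked by Nh2; d2: attacked by Qe3; e2: attacked by Rd2; f2: attacked by Rd2.
Black has no legal moves → checkmate.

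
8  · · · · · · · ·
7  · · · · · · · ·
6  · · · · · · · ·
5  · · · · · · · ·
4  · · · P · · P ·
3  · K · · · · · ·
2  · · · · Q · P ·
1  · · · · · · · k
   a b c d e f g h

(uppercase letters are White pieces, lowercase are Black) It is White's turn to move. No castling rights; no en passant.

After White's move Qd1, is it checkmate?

no

After Qd1: black king on h1; in check: yes, from the white queen on d1.
Black has 2 legal replies: Kh2, Kxg2.
In check but a legal move exists → not checkmate.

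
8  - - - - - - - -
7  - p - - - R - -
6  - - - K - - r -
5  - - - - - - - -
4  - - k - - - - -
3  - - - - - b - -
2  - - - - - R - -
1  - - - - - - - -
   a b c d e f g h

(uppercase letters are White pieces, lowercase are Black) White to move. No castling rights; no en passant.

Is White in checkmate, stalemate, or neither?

neither

White to move; white king on d6.
In check: yes, from the black rook on g6.
King squares — c5: attacked by Kc4; d5: attacked by Bf3; e5: available; c6: attacked by Bf3; e6: attacked by Rg6; c7: available; d7: available; e7: available.
Legal moves for White: Ke7, Kd7, Kc7, Ke5, Rf6.
White is in check but has 5 legal moves → neither.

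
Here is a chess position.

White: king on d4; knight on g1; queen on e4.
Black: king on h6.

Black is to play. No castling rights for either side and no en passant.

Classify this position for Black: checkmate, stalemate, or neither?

neither

Black to move; black king on h6.
In check: no.
Legal moves for Black: Kg7, Kh5, Kg5.
Black has 3 legal moves and is not in check → neither.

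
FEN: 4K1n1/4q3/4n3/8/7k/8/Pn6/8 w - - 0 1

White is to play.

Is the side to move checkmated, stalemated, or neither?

checkmate

White to move; white king on e8.
In check: yes, from the black queen on e7.
King squares — d7: attacked by Qe7; e7: attacked by Ng8; f7: attacked by Qe7; d8: attacked by Ne6; f8: attacked by Ne6.
Legal moves for White: none.
In check with no legal moves → checkmate.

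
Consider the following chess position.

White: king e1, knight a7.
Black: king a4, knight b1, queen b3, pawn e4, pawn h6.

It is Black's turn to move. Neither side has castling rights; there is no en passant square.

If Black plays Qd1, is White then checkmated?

After Qd1: white king on e1; in check: yes, from the black queen on d1.
White has 2 legal replies: Kf2, Kxd1.
In check but a legal move exists → not checkmate.

no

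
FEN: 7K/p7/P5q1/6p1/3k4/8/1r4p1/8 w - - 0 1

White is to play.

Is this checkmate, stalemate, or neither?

stalemate

White to move; white king on h8.
In check: no.
King squares — g7: attacked by Qg6; h7: attacked by Qg6; g8: attacked by Qg6.
Legal moves for White: none.
Not in check and no legal moves → stalemate.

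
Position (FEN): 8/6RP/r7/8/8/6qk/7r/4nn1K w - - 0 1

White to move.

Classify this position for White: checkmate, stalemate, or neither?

checkmate

White to move; white king on h1.
In check: yes, from the black rook on h2.
King squares — g1: attacked by Qg3; g2: attacked by Ne1; h2: attacked by Nf1.
Legal moves for White: none.
In check with no legal moves → checkmate.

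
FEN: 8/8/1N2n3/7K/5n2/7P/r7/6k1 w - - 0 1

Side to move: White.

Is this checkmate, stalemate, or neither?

neither

White to move; white king on h5.
In check: yes, from the black knight on f4.
King squares — g4: available; h4: available; g5: attacked by Ne6; g6: attacked by Nf4; h6: available.
Legal moves for White: Kh6, Kh4, Kg4.
White is in check but has 3 legal moves → neither.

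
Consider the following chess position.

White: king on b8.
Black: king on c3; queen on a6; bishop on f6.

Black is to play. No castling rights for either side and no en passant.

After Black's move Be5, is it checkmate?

yes

After Be5: white king on b8; in check: yes, from the black bishop on e5.
King squares — a7: attacked by Qa6; b7: attacked by Qa6; c7: attacked by Be5; a8: attacked by Qa6; c8: attacked by Qa6.
White has no legal moves → checkmate.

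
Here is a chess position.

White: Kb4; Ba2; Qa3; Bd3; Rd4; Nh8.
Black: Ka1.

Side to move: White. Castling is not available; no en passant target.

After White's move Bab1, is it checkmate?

After Bab1: black king on a1; in check: yes, from the white queen on a3.
King squares — b1: attacked by Bd3; a2: attacked by Bb1; b2: attacked by Qa3.
Black has no legal moves → checkmate.

yes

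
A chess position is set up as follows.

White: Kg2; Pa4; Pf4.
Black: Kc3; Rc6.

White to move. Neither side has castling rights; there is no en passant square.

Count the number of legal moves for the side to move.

10

White to move; king on g2.
In check: no.
Legal moves: Kh3, Kg3, Kf3, Kh2, Kf2, Kh1, Kg1, Kf1, f5, a5.
Count: 10.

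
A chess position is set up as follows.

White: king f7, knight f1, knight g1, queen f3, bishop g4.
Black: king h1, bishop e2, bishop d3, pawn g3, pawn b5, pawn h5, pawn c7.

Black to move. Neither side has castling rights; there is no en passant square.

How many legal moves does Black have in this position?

3

Black to move; king on h1.
In check: yes, from the white queen on f3.
Legal moves: Kxg1, Bxf3, g2.
Count: 3.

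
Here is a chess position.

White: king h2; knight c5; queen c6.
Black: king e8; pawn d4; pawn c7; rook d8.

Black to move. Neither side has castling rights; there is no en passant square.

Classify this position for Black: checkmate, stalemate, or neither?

Black to move; black king on e8.
In check: yes, from the white queen on c6.
Legal moves for Black: Kf8, Kf7, Ke7, Rd7.
Black is in check but has 4 legal moves → neither.

neither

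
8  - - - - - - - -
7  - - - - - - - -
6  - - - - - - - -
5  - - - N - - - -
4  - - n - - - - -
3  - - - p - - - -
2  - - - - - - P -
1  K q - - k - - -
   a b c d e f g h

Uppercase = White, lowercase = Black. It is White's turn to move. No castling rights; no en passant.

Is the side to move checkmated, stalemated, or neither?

White to move; white king on a1.
In check: yes, from the black queen on b1.
Legal moves for White: Kxb1.
White is in check but has 1 legal move → neither.

neither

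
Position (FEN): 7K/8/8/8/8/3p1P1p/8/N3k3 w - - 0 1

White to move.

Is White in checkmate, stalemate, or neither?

White to move; white king on h8.
In check: no.
Legal moves for White: Kg8, Kh7, Kg7, Nb3, Nc2+, f4.
White has 6 legal moves and is not in check → neither.

neither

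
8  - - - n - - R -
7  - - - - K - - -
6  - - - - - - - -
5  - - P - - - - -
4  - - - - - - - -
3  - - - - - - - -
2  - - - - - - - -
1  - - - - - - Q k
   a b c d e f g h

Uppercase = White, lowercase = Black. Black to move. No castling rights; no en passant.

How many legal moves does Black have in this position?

0

Black to move; king on h1.
In check: yes, from the white queen on g1.
Legal moves: none.
Count: 0.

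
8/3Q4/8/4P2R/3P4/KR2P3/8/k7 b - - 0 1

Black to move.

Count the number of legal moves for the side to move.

Black to move; king on a1.
In check: no.
Legal moves: none.
Count: 0.

0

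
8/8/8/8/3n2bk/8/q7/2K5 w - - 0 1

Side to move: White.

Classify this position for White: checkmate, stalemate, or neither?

stalemate

White to move; white king on c1.
In check: no.
King squares — b1: attacked by Qa2; d1: attacked by Bg4; b2: attacked by Qa2; c2: attacked by Qa2; d2: attacked by Qa2.
Legal moves for White: none.
Not in check and no legal moves → stalemate.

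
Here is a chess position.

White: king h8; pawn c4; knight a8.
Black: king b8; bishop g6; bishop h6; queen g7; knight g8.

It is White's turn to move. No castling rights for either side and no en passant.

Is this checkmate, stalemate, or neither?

checkmate

White to move; white king on h8.
In check: yes, from the black queen on g7.
King squares — g7: attacked by Bh6; h7: attacked by Bg6; g8: attacked by Qg7.
Legal moves for White: none.
In check with no legal moves → checkmate.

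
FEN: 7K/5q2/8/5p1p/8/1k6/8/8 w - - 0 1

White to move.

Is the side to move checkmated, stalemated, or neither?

stalemate

White to move; white king on h8.
In check: no.
King squares — g7: attacked by Qf7; h7: attacked by Qf7; g8: attacked by Qf7.
Legal moves for White: none.
Not in check and no legal moves → stalemate.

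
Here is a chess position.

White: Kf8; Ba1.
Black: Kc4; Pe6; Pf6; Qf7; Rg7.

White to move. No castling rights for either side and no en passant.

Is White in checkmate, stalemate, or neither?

White to move; white king on f8.
In check: yes, from the black queen on f7.
King squares — e7: attacked by Qf7; f7: attacked by Rg7; g7: attacked by Qf7; e8: attacked by Qf7; g8: attacked by Qf7.
Legal moves for White: none.
In check with no legal moves → checkmate.

checkmate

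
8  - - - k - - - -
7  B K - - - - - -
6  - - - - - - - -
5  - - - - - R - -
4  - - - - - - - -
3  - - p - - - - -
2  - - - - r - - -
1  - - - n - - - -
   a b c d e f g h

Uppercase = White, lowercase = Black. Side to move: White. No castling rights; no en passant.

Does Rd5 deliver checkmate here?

no

After Rd5: black king on d8; in check: yes, from the white rook on d5.
Black has 2 legal replies: Ke8, Ke7.
In check but a legal move exists → not checkmate.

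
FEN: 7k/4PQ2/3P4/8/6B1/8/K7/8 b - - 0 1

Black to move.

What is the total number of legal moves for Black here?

Black to move; king on h8.
In check: no.
Legal moves: none.
Count: 0.

0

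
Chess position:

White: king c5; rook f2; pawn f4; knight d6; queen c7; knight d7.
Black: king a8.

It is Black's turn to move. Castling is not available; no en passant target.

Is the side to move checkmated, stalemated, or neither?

stalemate

Black to move; black king on a8.
In check: no.
King squares — a7: attacked by Qc7; b7: attacked by Nd6; b8: attacked by Qc7.
Legal moves for Black: none.
Not in check and no legal moves → stalemate.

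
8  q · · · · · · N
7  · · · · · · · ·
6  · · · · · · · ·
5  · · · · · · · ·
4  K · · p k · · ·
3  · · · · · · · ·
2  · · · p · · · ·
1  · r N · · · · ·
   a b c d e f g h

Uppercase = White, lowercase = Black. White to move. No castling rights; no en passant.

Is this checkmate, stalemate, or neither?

White to move; white king on a4.
In check: yes, from the black queen on a8.
King squares — a3: attacked by Qa8; b3: attacked by Rb1; b4: attacked by Rb1; a5: attacked by Qa8; b5: attacked by Rb1.
Legal moves for White: none.
In check with no legal moves → checkmate.

checkmate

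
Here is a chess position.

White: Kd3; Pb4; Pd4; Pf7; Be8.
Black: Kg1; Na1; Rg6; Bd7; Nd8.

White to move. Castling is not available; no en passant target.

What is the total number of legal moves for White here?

13

White to move; king on d3.
In check: no.
Legal moves: Bxd7, Ke4, Kc4, Ke3, Kc3, Ke2, Kd2, f8=Q, f8=R, f8=B, f8=N, d5, b5.
Count: 13.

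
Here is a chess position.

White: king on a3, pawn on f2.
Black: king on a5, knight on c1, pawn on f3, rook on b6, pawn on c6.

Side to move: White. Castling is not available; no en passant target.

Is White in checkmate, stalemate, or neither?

stalemate

White to move; white king on a3.
In check: no.
King squares — a2: attacked by Nc1; b2: attacked by Rb6; b3: attacked by Nc1; a4: attacked by Ka5; b4: attacked by Ka5.
Legal moves for White: none.
Not in check and no legal moves → stalemate.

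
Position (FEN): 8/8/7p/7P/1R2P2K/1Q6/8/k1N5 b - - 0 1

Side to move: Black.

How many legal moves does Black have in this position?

Black to move; king on a1.
In check: no.
Legal moves: none.
Count: 0.

0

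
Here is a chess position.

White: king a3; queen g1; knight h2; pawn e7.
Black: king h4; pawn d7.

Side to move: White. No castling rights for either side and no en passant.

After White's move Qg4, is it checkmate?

yes

After Qg4: black king on h4; in check: yes, from the white queen on g4.
King squares — g3: attacked by Qg4; h3: attacked by Qg4; g4: attacked by Nh2; g5: attacked by Qg4; h5: attacked by Qg4.
Black has no legal moves → checkmate.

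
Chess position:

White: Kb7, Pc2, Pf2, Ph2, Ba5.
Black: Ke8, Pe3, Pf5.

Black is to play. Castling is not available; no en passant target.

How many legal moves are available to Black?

Black to move; king on e8.
In check: no.
Legal moves: Kf8, Kf7, Ke7, Kd7, exf2, f4, e2.
Count: 7.

7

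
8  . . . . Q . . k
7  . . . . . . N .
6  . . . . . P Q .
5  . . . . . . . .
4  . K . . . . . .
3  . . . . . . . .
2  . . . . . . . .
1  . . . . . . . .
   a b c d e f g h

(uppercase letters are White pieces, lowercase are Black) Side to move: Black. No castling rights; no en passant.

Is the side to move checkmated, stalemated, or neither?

Black to move; black king on h8.
In check: yes, from the white queen on e8.
King squares — g7: attacked by Pf6; h7: attacked by Qg6; g8: attacked by Qe8.
Legal moves for Black: none.
In check with no legal moves → checkmate.

checkmate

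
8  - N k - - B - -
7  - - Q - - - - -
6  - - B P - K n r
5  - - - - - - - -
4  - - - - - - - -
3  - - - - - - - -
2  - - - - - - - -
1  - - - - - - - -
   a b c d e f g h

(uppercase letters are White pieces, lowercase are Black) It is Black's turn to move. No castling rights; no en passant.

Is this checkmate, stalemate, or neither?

Black to move; black king on c8.
In check: yes, from the white queen on c7.
King squares — b7: attacked by Bc6; c7: attacked by Pd6; d7: attacked by Bc6; b8: attacked by Qc7; d8: attacked by Qc7.
Legal moves for Black: none.
In check with no legal moves → checkmate.

checkmate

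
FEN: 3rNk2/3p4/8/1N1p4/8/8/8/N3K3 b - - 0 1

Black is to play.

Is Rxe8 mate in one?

no

After Rxe8: white king on e1; in check: yes, from the black rook on e8.
White has 4 legal replies: Kf2, Kd2, Kf1, Kd1.
In check but a legal move exists → not checkmate.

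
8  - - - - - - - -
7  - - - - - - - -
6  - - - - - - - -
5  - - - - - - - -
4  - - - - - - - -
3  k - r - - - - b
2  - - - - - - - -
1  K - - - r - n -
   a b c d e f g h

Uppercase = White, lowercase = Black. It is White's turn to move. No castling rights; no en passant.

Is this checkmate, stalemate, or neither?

White to move; white king on a1.
In check: yes, from the black rook on e1.
King squares — b1: attacked by Re1; a2: attacked by Ka3; b2: attacked by Ka3.
Legal moves for White: none.
In check with no legal moves → checkmate.

checkmate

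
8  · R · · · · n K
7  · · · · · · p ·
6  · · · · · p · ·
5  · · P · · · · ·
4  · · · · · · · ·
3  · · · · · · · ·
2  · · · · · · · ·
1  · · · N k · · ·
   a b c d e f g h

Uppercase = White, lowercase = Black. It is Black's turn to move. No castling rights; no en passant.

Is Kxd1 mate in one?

no

After Kxd1: white king on h8; in check: no.
White is not in check, so this cannot be checkmate.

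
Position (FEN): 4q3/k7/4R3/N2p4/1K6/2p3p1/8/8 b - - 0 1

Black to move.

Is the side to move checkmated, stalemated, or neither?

Black to move; black king on a7.
In check: no.
Legal moves for Black include: Qh8, Qg8, Qf8+, Qd8, Qc8, Qb8+, Qa8, Qf7, Qe7+, Qd7, Qg6, Qxe6, Qc6, Qh5, Qb5+, Qa4+, Kb8, Ka8, ... (list truncated; more exist).
Black has legal moves and is not in check → neither.

neither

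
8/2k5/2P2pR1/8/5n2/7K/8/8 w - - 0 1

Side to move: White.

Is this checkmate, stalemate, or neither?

neither

White to move; white king on h3.
In check: yes, from the black knight on f4.
King squares — g2: attacked by Nf4; h2: available; g3: available; g4: available; h4: available.
Legal moves for White: Kh4, Kg4, Kg3, Kh2.
White is in check but has 4 legal moves → neither.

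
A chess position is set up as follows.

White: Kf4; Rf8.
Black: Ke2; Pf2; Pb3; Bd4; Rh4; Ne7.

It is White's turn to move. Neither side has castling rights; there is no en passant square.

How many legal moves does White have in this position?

White to move; king on f4.
In check: yes, from the black rook on h4.
Legal moves: Kg5, Kg3.
Count: 2.

2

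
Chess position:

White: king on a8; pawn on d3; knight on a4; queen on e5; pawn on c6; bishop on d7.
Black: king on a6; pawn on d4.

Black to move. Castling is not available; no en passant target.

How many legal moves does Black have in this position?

Black to move; king on a6.
In check: no.
Legal moves: none.
Count: 0.

0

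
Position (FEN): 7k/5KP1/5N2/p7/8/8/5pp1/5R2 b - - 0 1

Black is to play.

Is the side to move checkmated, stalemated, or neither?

Black to move; black king on h8.
In check: yes, from the white pawn on g7.
King squares — g7: attacked by Kf7; h7: attacked by Nf6; g8: attacked by Nf6.
Legal moves for Black: none.
In check with no legal moves → checkmate.

checkmate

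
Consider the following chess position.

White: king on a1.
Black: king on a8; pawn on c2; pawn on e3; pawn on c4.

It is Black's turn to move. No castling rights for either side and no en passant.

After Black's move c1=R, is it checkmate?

no

After c1=R: white king on a1; in check: yes, from the black rook on c1.
White has 2 legal replies: Kb2, Ka2.
In check but a legal move exists → not checkmate.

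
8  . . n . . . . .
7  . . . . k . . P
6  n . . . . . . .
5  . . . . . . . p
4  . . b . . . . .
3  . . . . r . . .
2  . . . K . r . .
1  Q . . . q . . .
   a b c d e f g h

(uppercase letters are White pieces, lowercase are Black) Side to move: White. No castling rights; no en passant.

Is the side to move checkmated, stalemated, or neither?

White to move; white king on d2.
In check: yes, from the black queen on e1 and the black rook on f2.
King squares — c1: attacked by Qe1; d1: attacked by Qe1; e1: attacked by Re3; c2: attacked by Rf2; e2: attacked by Qe1; c3: attacked by Qe1; d3: attacked by Re3; e3: attacked by Qe1.
Legal moves for White: none.
In check with no legal moves → checkmate.

checkmate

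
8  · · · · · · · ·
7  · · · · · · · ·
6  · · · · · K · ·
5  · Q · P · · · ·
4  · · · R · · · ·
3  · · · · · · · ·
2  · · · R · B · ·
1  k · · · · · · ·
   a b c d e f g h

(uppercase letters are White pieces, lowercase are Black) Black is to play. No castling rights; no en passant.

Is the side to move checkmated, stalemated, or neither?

Black to move; black king on a1.
In check: no.
King squares — b1: attacked by Qb5; a2: attacked by Rd2; b2: attacked by Rd2.
Legal moves for Black: none.
Not in check and no legal moves → stalemate.

stalemate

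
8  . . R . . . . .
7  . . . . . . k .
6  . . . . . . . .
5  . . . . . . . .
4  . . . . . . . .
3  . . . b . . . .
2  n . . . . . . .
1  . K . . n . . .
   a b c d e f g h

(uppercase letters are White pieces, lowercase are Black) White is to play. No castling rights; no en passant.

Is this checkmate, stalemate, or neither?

White to move; white king on b1.
In check: yes, from the black bishop on d3.
King squares — a1: available; c1: attacked by Na2; a2: available; b2: available; c2: attacked by Ne1.
Legal moves for White: Kb2, Kxa2, Ka1, Rc2.
White is in check but has 4 legal moves → neither.

neither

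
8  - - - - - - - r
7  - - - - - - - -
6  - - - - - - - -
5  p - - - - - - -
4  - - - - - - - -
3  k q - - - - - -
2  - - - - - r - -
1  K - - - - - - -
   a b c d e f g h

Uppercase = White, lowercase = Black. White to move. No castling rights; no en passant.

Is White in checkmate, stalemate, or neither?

White to move; white king on a1.
In check: no.
King squares — b1: attacked by Qb3; a2: attacked by Rf2; b2: attacked by Rf2.
Legal moves for White: none.
Not in check and no legal moves → stalemate.

stalemate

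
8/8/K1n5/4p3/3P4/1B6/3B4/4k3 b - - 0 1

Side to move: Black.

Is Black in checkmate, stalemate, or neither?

neither

Black to move; black king on e1.
In check: yes, from the white bishop on d2.
Legal moves for Black: Kf2, Ke2, Kxd2, Kf1.
Black is in check but has 4 legal moves → neither.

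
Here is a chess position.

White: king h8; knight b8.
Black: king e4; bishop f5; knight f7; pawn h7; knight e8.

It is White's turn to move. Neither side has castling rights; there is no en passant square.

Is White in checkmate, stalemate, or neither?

neither

White to move; white king on h8.
In check: yes, from the black knight on f7.
Legal moves for White: Kg8.
White is in check but has 1 legal move → neither.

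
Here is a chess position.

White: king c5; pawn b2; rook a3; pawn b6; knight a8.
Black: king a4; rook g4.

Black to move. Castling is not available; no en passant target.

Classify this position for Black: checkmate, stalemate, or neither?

Black to move; black king on a4.
In check: yes, from the white rook on a3.
King squares — a3: attacked by Pb2; b3: attacked by Ra3; b4: attacked by Kc5; a5: attacked by Ra3; b5: attacked by Kc5.
Legal moves for Black: none.
In check with no legal moves → checkmate.

checkmate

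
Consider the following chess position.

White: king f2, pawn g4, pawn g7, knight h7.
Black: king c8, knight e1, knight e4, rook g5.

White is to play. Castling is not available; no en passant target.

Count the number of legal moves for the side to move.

5

White to move; king on f2.
In check: yes, from the black knight on e4.
Legal moves: Ke3, Ke2, Kg1, Kf1, Kxe1.
Count: 5.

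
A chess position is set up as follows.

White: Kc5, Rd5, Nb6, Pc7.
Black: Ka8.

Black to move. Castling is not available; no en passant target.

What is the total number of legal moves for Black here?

Black to move; king on a8.
In check: yes, from the white knight on b6.
Legal moves: Kb7, Ka7.
Count: 2.

2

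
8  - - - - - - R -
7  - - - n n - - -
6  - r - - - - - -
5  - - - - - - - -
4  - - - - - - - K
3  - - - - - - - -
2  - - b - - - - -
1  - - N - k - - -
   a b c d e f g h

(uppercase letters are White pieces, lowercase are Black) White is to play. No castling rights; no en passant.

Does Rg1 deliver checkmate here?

After Rg1: black king on e1; in check: yes, from the white rook on g1.
Black has 2 legal replies: Kf2, Kd2.
In check but a legal move exists → not checkmate.

no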